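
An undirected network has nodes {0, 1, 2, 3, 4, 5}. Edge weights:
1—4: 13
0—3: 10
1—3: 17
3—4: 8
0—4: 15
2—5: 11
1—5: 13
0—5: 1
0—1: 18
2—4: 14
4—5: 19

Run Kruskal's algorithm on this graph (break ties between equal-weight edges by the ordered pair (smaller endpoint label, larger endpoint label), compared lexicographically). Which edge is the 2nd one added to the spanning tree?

3-4

Kruskal's algorithm — process edges by increasing weight (ties by edge label):
0—5 (1): add. Components now {0,5} {1} {2} {3} {4}
3—4 (8): add. Components now {0,5} {1} {2} {3,4}
0—3 (10): add. Components now {0,3,4,5} {1} {2}
2—5 (11): add. Components now {0,2,3,4,5} {1}
1—4 (13): add. Components now {0,1,2,3,4,5}
The 2nd edge added is 3—4.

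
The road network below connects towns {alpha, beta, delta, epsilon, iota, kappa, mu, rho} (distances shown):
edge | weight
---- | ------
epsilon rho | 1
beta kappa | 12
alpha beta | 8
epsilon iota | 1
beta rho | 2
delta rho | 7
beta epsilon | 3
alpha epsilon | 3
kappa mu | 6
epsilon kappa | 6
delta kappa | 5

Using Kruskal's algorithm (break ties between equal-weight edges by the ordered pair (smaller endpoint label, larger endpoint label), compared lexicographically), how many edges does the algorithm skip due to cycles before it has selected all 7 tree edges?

Sort edges by weight, then run Kruskal:
epsilon iota (1): add — endpoints in different components.
epsilon rho (1): add — endpoints in different components.
beta rho (2): add — endpoints in different components.
alpha epsilon (3): add — endpoints in different components.
beta epsilon (3): skip — beta and epsilon already connected.
delta kappa (5): add — endpoints in different components.
epsilon kappa (6): add — endpoints in different components.
kappa mu (6): add — endpoints in different components.
Edges rejected before the tree was complete: 1.

1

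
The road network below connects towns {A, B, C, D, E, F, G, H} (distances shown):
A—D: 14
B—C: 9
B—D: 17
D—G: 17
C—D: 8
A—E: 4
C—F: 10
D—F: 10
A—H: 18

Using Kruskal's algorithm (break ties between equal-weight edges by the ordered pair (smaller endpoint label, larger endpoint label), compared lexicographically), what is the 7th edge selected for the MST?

Sort edges by weight, then run Kruskal:
A—E (4): add — endpoints in different components.
C—D (8): add — endpoints in different components.
B—C (9): add — endpoints in different components.
C—F (10): add — endpoints in different components.
D—F (10): skip — D and F already connected.
A—D (14): add — endpoints in different components.
B—D (17): skip — B and D already connected.
D—G (17): add — endpoints in different components.
A—H (18): add — endpoints in different components.
The 7th edge added is A—H.

A-H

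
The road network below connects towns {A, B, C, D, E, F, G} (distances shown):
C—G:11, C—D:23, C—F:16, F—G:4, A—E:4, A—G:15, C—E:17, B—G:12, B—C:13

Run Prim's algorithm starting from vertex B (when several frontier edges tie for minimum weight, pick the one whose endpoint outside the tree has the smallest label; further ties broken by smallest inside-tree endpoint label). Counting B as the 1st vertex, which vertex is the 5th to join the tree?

Prim, starting at B.
Step 1: cheapest edge leaving the tree is B—G (12); add G.
Step 2: cheapest edge leaving the tree is F—G (4); add F.
Step 3: cheapest edge leaving the tree is C—G (11); add C.
Step 4: cheapest edge leaving the tree is A—G (15); add A.
Step 5: cheapest edge leaving the tree is A—E (4); add E.
Step 6: cheapest edge leaving the tree is C—D (23); add D.
Vertex order: B, G, F, C, A, E, D. The 5th vertex is A.

A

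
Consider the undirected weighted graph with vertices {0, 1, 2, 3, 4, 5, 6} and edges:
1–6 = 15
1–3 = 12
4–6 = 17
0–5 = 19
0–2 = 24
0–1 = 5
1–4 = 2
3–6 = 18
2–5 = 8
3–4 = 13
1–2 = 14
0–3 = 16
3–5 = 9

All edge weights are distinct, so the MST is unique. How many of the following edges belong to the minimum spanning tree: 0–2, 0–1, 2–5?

Kruskal: consider edges lightest-first.
1–4 (2): add — endpoints in different components.
0–1 (5): add — endpoints in different components.
2–5 (8): add — endpoints in different components.
3–5 (9): add — endpoints in different components.
1–3 (12): add — endpoints in different components.
3–4 (13): skip — 3 and 4 already connected.
1–2 (14): skip — 1 and 2 already connected.
1–6 (15): add — endpoints in different components.
MST edge set: {1–4, 0–1, 2–5, 3–5, 1–3, 1–6}.
Of the listed edges, {0–1, 2–5} are in the MST → 2.

2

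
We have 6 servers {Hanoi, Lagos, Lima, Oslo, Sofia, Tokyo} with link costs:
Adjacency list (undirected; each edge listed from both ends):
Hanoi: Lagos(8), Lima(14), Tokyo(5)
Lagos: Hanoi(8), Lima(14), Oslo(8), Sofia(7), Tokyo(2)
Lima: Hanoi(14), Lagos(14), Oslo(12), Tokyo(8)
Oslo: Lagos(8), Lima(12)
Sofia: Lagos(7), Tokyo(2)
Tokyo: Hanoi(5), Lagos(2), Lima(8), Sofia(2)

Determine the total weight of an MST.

25

Prim, starting at Tokyo.
Step 1: frontier [Lagos-Tokyo 2, Sofia-Tokyo 2, Hanoi-Tokyo 5, Lima-Tokyo 8] → take Lagos-Tokyo (2); add Lagos.
Step 2: frontier [Lagos-Sofia 7, Hanoi-Lagos 8, Lagos-Oslo 8, Lagos-Lima 14, Sofia-Tokyo 2, Hanoi-Tokyo 5, Lima-Tokyo 8] → take Sofia-Tokyo (2); add Sofia.
Step 3: frontier [Hanoi-Lagos 8, Lagos-Oslo 8, Lagos-Lima 14, Hanoi-Tokyo 5, Lima-Tokyo 8] → take Hanoi-Tokyo (5); add Hanoi.
Step 4: frontier [Hanoi-Lima 14, Lagos-Oslo 8, Lagos-Lima 14, Lima-Tokyo 8] → take Lima-Tokyo (8); add Lima.
Step 5: frontier [Lagos-Oslo 8, Lima-Oslo 12] → take Lagos-Oslo (8); add Oslo.
MST edges: Lagos-Tokyo, Sofia-Tokyo, Hanoi-Tokyo, Lima-Tokyo, Lagos-Oslo; total weight 2+2+5+8+8 = 25.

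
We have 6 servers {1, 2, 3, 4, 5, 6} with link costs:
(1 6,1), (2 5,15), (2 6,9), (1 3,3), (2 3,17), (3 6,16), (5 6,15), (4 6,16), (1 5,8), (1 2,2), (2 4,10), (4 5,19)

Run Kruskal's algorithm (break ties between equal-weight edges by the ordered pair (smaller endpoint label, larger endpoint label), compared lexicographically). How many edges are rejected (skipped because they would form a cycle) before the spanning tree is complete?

1

Kruskal: consider edges lightest-first.
1 6 (1): add. Components now {1,6} {2} {3} {4} {5}
1 2 (2): add. Components now {1,2,6} {3} {4} {5}
1 3 (3): add. Components now {1,2,3,6} {4} {5}
1 5 (8): add. Components now {1,2,3,5,6} {4}
2 6 (9): skip — 2 and 6 already connected.
2 4 (10): add. Components now {1,2,3,4,5,6}
Edges rejected before the tree was complete: 1.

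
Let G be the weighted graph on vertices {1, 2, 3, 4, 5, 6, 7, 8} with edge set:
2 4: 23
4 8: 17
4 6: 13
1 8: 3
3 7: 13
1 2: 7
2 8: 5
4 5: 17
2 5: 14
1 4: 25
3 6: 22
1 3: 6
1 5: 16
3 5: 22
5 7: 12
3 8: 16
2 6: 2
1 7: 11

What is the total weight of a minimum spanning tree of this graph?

Prim, starting at 3.
Step 1: cheapest edge leaving the tree is 1 3 (6); add 1.
Step 2: cheapest edge leaving the tree is 1 8 (3); add 8.
Step 3: cheapest edge leaving the tree is 2 8 (5); add 2.
Step 4: cheapest edge leaving the tree is 2 6 (2); add 6.
Step 5: cheapest edge leaving the tree is 1 7 (11); add 7.
Step 6: cheapest edge leaving the tree is 5 7 (12); add 5.
Step 7: cheapest edge leaving the tree is 4 6 (13); add 4.
MST edges: 1 3, 1 8, 2 8, 2 6, 1 7, 5 7, 4 6; total weight 6+3+5+2+11+12+13 = 52.

52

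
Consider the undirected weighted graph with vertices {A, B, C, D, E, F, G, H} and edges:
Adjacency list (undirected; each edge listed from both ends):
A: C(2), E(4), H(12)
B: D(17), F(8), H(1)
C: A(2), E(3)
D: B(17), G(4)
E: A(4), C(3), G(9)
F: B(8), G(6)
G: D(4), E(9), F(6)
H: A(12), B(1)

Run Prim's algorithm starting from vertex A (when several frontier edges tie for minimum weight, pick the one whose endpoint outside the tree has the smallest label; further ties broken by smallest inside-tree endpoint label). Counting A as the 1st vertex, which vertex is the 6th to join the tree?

Prim's algorithm from A:
Step 1: cheapest edge leaving the tree is A—C (2); add C.
Step 2: cheapest edge leaving the tree is C—E (3); add E.
Step 3: cheapest edge leaving the tree is E—G (9); add G.
Step 4: cheapest edge leaving the tree is D—G (4); add D.
Step 5: cheapest edge leaving the tree is F—G (6); add F.
Step 6: cheapest edge leaving the tree is B—F (8); add B.
Step 7: cheapest edge leaving the tree is B—H (1); add H.
Vertex order: A, C, E, G, D, F, B, H. The 6th vertex is F.

F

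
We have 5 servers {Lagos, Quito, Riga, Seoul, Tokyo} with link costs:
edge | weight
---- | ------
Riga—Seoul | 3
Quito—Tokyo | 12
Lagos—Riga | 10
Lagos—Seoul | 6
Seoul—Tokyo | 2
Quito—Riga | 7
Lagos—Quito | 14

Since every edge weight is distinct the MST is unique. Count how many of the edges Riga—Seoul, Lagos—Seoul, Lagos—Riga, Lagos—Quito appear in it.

Kruskal's algorithm — process edges by increasing weight (ties by edge label):
Seoul—Tokyo (2): add — endpoints in different components.
Riga—Seoul (3): add — endpoints in different components.
Lagos—Seoul (6): add — endpoints in different components.
Quito—Riga (7): add — endpoints in different components.
MST edge set: {Seoul—Tokyo, Riga—Seoul, Lagos—Seoul, Quito—Riga}.
Of the listed edges, {Riga—Seoul, Lagos—Seoul} are in the MST → 2.

2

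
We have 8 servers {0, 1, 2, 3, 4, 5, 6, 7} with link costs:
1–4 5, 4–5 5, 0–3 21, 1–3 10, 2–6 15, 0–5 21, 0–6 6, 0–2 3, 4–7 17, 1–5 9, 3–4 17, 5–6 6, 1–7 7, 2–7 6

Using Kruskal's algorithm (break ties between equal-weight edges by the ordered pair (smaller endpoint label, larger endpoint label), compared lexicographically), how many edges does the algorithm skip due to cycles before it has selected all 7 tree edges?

Kruskal: consider edges lightest-first.
0–2 (3): add — endpoints in different components.
1–4 (5): add — endpoints in different components.
4–5 (5): add — endpoints in different components.
0–6 (6): add — endpoints in different components.
2–7 (6): add — endpoints in different components.
5–6 (6): add — endpoints in different components.
1–7 (7): skip — 1 and 7 already connected.
1–5 (9): skip — 1 and 5 already connected.
1–3 (10): add — endpoints in different components.
Edges rejected before the tree was complete: 2.

2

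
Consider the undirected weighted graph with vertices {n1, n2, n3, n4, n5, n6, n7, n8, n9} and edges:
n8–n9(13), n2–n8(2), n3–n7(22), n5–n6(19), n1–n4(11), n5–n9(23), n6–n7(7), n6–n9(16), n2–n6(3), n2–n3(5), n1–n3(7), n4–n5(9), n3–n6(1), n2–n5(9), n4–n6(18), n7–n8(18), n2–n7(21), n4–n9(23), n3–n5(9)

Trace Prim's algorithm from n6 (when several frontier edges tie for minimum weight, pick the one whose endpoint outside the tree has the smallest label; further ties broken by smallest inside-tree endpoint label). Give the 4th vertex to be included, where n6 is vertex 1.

Prim, starting at n6.
Step 1: cheapest edge leaving the tree is n3–n6 (1); add n3.
Step 2: cheapest edge leaving the tree is n2–n6 (3); add n2.
Step 3: cheapest edge leaving the tree is n2–n8 (2); add n8.
Step 4: cheapest edge leaving the tree is n1–n3 (7); add n1.
Step 5: cheapest edge leaving the tree is n6–n7 (7); add n7.
Step 6: cheapest edge leaving the tree is n2–n5 (9); add n5.
Step 7: cheapest edge leaving the tree is n4–n5 (9); add n4.
Step 8: cheapest edge leaving the tree is n8–n9 (13); add n9.
Vertex order: n6, n3, n2, n8, n1, n7, n5, n4, n9. The 4th vertex is n8.

n8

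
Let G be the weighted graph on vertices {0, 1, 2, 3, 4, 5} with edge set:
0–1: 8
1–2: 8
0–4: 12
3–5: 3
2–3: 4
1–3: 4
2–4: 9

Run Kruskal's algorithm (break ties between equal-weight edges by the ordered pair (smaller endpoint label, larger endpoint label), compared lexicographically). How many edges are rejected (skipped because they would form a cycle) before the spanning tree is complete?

1

Kruskal: consider edges lightest-first.
3–5 (3): add — endpoints in different components.
1–3 (4): add — endpoints in different components.
2–3 (4): add — endpoints in different components.
0–1 (8): add — endpoints in different components.
1–2 (8): skip — 1 and 2 already connected.
2–4 (9): add — endpoints in different components.
Edges rejected before the tree was complete: 1.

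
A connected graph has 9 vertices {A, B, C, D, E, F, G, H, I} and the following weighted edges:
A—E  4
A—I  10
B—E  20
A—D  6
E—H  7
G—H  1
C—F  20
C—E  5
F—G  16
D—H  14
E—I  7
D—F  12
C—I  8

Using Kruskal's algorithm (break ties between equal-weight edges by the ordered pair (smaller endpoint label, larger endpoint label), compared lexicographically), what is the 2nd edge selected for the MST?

Kruskal: consider edges lightest-first.
G—H (1): add — endpoints in different components.
A—E (4): add — endpoints in different components.
C—E (5): add — endpoints in different components.
A—D (6): add — endpoints in different components.
E—H (7): add — endpoints in different components.
E—I (7): add — endpoints in different components.
C—I (8): skip — C and I already connected.
A—I (10): skip — A and I already connected.
D—F (12): add — endpoints in different components.
D—H (14): skip — D and H already connected.
F—G (16): skip — F and G already connected.
B—E (20): add — endpoints in different components.
The 2nd edge added is A—E.

A-E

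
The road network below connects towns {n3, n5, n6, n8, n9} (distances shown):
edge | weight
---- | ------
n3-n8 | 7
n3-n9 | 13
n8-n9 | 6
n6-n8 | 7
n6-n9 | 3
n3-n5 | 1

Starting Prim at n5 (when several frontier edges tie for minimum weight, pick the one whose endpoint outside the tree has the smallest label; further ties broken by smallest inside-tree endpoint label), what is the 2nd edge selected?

Prim's algorithm from n5:
Step 1: frontier [n3-n5 1] → take n3-n5 (1); add n3.
Step 2: frontier [n3-n8 7, n3-n9 13] → take n3-n8 (7); add n8.
Step 3: frontier [n3-n9 13, n8-n9 6, n6-n8 7] → take n8-n9 (6); add n9.
Step 4: frontier [n6-n8 7, n6-n9 3] → take n6-n9 (3); add n6.
The 2nd edge added is n3-n8.

n3-n8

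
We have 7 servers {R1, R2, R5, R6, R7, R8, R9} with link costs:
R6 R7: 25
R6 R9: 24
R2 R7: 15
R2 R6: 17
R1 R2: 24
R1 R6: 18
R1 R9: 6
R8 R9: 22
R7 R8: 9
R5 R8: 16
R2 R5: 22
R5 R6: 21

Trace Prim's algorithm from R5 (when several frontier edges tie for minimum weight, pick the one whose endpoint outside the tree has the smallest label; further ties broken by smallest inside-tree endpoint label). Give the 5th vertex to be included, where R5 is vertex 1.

R6

Prim, starting at R5.
Step 1: cheapest edge leaving the tree is R5 R8 (16); add R8.
Step 2: cheapest edge leaving the tree is R7 R8 (9); add R7.
Step 3: cheapest edge leaving the tree is R2 R7 (15); add R2.
Step 4: cheapest edge leaving the tree is R2 R6 (17); add R6.
Step 5: cheapest edge leaving the tree is R1 R6 (18); add R1.
Step 6: cheapest edge leaving the tree is R1 R9 (6); add R9.
Vertex order: R5, R8, R7, R2, R6, R1, R9. The 5th vertex is R6.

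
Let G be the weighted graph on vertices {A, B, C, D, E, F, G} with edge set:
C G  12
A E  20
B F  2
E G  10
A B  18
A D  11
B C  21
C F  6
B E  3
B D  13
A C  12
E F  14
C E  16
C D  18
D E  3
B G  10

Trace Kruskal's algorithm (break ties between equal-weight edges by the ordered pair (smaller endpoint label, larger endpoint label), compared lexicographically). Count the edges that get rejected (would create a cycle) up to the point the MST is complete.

1

Kruskal's algorithm — process edges by increasing weight (ties by edge label):
B F (2): add — endpoints in different components.
B E (3): add — endpoints in different components.
D E (3): add — endpoints in different components.
C F (6): add — endpoints in different components.
B G (10): add — endpoints in different components.
E G (10): skip — E and G already connected.
A D (11): add — endpoints in different components.
Edges rejected before the tree was complete: 1.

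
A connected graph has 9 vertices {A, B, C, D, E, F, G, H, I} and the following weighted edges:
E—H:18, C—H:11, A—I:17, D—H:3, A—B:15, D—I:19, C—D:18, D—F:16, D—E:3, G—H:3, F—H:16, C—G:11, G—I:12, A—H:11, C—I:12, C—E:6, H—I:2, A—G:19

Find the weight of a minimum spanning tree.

59

Prim, starting at D.
Step 1: cheapest edge leaving the tree is D—E (3); add E.
Step 2: cheapest edge leaving the tree is D—H (3); add H.
Step 3: cheapest edge leaving the tree is H—I (2); add I.
Step 4: cheapest edge leaving the tree is G—H (3); add G.
Step 5: cheapest edge leaving the tree is C—E (6); add C.
Step 6: cheapest edge leaving the tree is A—H (11); add A.
Step 7: cheapest edge leaving the tree is A—B (15); add B.
Step 8: cheapest edge leaving the tree is D—F (16); add F.
MST edges: D—E, D—H, H—I, G—H, C—E, A—H, A—B, D—F; total weight 3+3+2+3+6+11+15+16 = 59.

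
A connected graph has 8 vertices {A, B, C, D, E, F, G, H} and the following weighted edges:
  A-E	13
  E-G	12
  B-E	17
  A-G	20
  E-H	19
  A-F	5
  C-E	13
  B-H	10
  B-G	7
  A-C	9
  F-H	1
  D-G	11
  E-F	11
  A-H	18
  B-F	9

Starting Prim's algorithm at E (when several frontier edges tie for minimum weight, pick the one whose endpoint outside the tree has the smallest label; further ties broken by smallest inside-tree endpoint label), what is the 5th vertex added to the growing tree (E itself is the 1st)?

B

Prim, starting at E.
Step 1: cheapest edge leaving the tree is E-F (11); add F.
Step 2: cheapest edge leaving the tree is F-H (1); add H.
Step 3: cheapest edge leaving the tree is A-F (5); add A.
Step 4: cheapest edge leaving the tree is B-F (9); add B.
Step 5: cheapest edge leaving the tree is B-G (7); add G.
Step 6: cheapest edge leaving the tree is A-C (9); add C.
Step 7: cheapest edge leaving the tree is D-G (11); add D.
Vertex order: E, F, H, A, B, G, C, D. The 5th vertex is B.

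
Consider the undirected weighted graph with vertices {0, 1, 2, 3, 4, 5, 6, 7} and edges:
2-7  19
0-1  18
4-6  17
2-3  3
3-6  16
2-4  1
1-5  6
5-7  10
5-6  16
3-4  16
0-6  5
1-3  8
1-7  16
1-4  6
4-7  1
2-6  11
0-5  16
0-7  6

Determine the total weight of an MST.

Kruskal: consider edges lightest-first.
2-4 (1): add — endpoints in different components.
4-7 (1): add — endpoints in different components.
2-3 (3): add — endpoints in different components.
0-6 (5): add — endpoints in different components.
0-7 (6): add — endpoints in different components.
1-4 (6): add — endpoints in different components.
1-5 (6): add — endpoints in different components.
MST edges: 2-4, 4-7, 2-3, 0-6, 0-7, 1-4, 1-5; total weight 1+1+3+5+6+6+6 = 28.

28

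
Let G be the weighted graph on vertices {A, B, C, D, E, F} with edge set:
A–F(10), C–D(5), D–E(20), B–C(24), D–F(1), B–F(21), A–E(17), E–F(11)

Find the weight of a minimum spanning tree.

Kruskal: consider edges lightest-first.
D–F (1): add — endpoints in different components.
C–D (5): add — endpoints in different components.
A–F (10): add — endpoints in different components.
E–F (11): add — endpoints in different components.
A–E (17): skip — A and E already connected.
D–E (20): skip — D and E already connected.
B–F (21): add — endpoints in different components.
MST edges: D–F, C–D, A–F, E–F, B–F; total weight 1+5+10+11+21 = 48.

48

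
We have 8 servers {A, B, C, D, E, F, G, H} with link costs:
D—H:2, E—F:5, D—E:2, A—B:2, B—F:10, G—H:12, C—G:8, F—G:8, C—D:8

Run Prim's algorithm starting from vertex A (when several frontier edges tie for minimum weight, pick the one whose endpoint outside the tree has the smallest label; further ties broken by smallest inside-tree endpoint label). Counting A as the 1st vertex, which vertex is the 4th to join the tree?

E

Prim's algorithm from A:
Step 1: frontier [A—B 2] → take A—B (2); add B.
Step 2: frontier [B—F 10] → take B—F (10); add F.
Step 3: frontier [E—F 5, F—G 8] → take E—F (5); add E.
Step 4: frontier [D—E 2, F—G 8] → take D—E (2); add D.
Step 5: frontier [D—H 2, C—D 8, F—G 8] → take D—H (2); add H.
Step 6: frontier [C—D 8, F—G 8, G—H 12] → take C—D (8); add C.
Step 7: frontier [C—G 8, F—G 8, G—H 12] → take C—G (8); add G.
Vertex order: A, B, F, E, D, H, C, G. The 4th vertex is E.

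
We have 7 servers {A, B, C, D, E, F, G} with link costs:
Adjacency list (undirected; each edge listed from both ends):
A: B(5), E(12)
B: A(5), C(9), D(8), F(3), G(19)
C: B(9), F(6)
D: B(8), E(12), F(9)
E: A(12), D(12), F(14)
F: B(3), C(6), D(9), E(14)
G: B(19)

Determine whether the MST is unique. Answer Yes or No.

Sort edges by weight, then run Kruskal:
B F (3): add. Components now {A} {B,F} {C} {D} {E} {G}
A B (5): add. Components now {A,B,F} {C} {D} {E} {G}
C F (6): add. Components now {A,B,C,F} {D} {E} {G}
B D (8): add. Components now {A,B,C,D,F} {E} {G}
B C (9): skip — B and C already connected.
D F (9): skip — D and F already connected.
A E (12): add. Components now {A,B,C,D,E,F} {G}
D E (12): skip — D and E already connected.
E F (14): skip — E and F already connected.
B G (19): add. Components now {A,B,C,D,E,F,G}
Non-tree edge D E has weight 12, equal to the heaviest edge on its tree cycle — swapping gives another MST of the same weight. Not unique.

No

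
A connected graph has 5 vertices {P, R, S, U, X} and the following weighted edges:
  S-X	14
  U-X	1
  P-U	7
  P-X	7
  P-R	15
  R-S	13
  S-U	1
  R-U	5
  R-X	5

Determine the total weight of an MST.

14

Sort edges by weight, then run Kruskal:
S-U (1): add — endpoints in different components.
U-X (1): add — endpoints in different components.
R-U (5): add — endpoints in different components.
R-X (5): skip — X and R already connected.
P-U (7): add — endpoints in different components.
MST edges: S-U, U-X, R-U, P-U; total weight 1+1+5+7 = 14.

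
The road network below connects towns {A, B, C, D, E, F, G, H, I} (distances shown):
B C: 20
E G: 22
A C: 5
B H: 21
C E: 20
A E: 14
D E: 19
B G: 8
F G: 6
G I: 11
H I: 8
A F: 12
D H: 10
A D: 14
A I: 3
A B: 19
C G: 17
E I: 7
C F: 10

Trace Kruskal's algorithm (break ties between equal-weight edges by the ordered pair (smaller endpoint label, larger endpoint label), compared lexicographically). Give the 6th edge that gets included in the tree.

H-I

Kruskal's algorithm — process edges by increasing weight (ties by edge label):
A I (3): add — endpoints in different components.
A C (5): add — endpoints in different components.
F G (6): add — endpoints in different components.
E I (7): add — endpoints in different components.
B G (8): add — endpoints in different components.
H I (8): add — endpoints in different components.
C F (10): add — endpoints in different components.
D H (10): add — endpoints in different components.
The 6th edge added is H I.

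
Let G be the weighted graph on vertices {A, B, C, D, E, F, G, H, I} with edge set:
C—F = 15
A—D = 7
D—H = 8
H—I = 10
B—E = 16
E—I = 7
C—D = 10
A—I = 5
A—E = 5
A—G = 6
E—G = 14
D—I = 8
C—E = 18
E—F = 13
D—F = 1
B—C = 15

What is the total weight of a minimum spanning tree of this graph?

57

Prim, starting at G.
Step 1: cheapest edge leaving the tree is A—G (6); add A.
Step 2: cheapest edge leaving the tree is A—E (5); add E.
Step 3: cheapest edge leaving the tree is A—I (5); add I.
Step 4: cheapest edge leaving the tree is A—D (7); add D.
Step 5: cheapest edge leaving the tree is D—F (1); add F.
Step 6: cheapest edge leaving the tree is D—H (8); add H.
Step 7: cheapest edge leaving the tree is C—D (10); add C.
Step 8: cheapest edge leaving the tree is B—C (15); add B.
MST edges: A—G, A—E, A—I, A—D, D—F, D—H, C—D, B—C; total weight 6+5+5+7+1+8+10+15 = 57.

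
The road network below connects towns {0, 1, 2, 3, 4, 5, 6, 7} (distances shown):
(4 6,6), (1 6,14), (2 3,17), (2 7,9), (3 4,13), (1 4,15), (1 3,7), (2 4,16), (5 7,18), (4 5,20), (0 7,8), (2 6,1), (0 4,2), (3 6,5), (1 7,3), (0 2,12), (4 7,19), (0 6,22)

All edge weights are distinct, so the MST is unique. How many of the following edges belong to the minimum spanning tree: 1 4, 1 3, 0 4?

2

Kruskal: consider edges lightest-first.
2 6 (1): add — endpoints in different components.
0 4 (2): add — endpoints in different components.
1 7 (3): add — endpoints in different components.
3 6 (5): add — endpoints in different components.
4 6 (6): add — endpoints in different components.
1 3 (7): add — endpoints in different components.
0 7 (8): skip — 0 and 7 already connected.
2 7 (9): skip — 2 and 7 already connected.
0 2 (12): skip — 0 and 2 already connected.
3 4 (13): skip — 3 and 4 already connected.
1 6 (14): skip — 1 and 6 already connected.
1 4 (15): skip — 1 and 4 already connected.
2 4 (16): skip — 2 and 4 already connected.
2 3 (17): skip — 2 and 3 already connected.
5 7 (18): add — endpoints in different components.
MST edge set: {2 6, 0 4, 1 7, 3 6, 4 6, 1 3, 5 7}.
Of the listed edges, {1 3, 0 4} are in the MST → 2.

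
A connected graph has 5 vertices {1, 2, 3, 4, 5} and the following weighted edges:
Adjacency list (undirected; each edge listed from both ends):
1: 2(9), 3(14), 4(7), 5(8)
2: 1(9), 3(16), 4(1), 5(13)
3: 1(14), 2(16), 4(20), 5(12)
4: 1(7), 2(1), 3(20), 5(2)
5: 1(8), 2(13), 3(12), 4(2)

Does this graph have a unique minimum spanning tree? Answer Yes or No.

Kruskal: consider edges lightest-first.
2-4 (1): add. Components now {1} {2,4} {3} {5}
4-5 (2): add. Components now {1} {2,4,5} {3}
1-4 (7): add. Components now {1,2,4,5} {3}
1-5 (8): skip — 1 and 5 already connected.
1-2 (9): skip — 1 and 2 already connected.
3-5 (12): add. Components now {1,2,3,4,5}
Every non-tree edge has weight strictly greater than the heaviest edge on the tree path between its endpoints, so the MST is unique.

Yes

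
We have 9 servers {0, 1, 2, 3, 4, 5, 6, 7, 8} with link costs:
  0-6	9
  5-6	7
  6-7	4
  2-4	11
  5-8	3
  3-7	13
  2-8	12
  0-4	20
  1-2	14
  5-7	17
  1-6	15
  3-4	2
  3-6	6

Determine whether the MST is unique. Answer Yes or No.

Yes

Sort edges by weight, then run Kruskal:
3-4 (2): add — endpoints in different components.
5-8 (3): add — endpoints in different components.
6-7 (4): add — endpoints in different components.
3-6 (6): add — endpoints in different components.
5-6 (7): add — endpoints in different components.
0-6 (9): add — endpoints in different components.
2-4 (11): add — endpoints in different components.
2-8 (12): skip — 2 and 8 already connected.
3-7 (13): skip — 3 and 7 already connected.
1-2 (14): add — endpoints in different components.
Every non-tree edge has weight strictly greater than the heaviest edge on the tree path between its endpoints, so the MST is unique.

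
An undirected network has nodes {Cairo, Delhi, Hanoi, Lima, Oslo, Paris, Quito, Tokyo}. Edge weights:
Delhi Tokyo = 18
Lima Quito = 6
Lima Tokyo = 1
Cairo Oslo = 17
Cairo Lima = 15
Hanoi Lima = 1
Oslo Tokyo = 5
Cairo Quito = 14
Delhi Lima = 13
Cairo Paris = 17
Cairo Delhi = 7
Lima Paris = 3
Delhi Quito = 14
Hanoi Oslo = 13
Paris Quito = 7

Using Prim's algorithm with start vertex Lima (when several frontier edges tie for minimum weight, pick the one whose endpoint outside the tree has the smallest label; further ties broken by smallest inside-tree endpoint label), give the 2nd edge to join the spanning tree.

Lima-Tokyo

Prim's algorithm from Lima:
Step 1: cheapest edge leaving the tree is Hanoi Lima (1); add Hanoi.
Step 2: cheapest edge leaving the tree is Lima Tokyo (1); add Tokyo.
Step 3: cheapest edge leaving the tree is Lima Paris (3); add Paris.
Step 4: cheapest edge leaving the tree is Oslo Tokyo (5); add Oslo.
Step 5: cheapest edge leaving the tree is Lima Quito (6); add Quito.
Step 6: cheapest edge leaving the tree is Delhi Lima (13); add Delhi.
Step 7: cheapest edge leaving the tree is Cairo Delhi (7); add Cairo.
The 2nd edge added is Lima Tokyo.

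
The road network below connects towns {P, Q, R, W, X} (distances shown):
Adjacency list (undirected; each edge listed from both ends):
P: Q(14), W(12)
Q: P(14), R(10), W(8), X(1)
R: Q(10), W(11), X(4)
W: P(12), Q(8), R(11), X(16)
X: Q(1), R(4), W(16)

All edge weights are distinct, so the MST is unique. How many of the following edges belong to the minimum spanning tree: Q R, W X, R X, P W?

2

Sort edges by weight, then run Kruskal:
Q X (1): add — endpoints in different components.
R X (4): add — endpoints in different components.
Q W (8): add — endpoints in different components.
Q R (10): skip — Q and R already connected.
R W (11): skip — W and R already connected.
P W (12): add — endpoints in different components.
MST edge set: {Q X, R X, Q W, P W}.
Of the listed edges, {R X, P W} are in the MST → 2.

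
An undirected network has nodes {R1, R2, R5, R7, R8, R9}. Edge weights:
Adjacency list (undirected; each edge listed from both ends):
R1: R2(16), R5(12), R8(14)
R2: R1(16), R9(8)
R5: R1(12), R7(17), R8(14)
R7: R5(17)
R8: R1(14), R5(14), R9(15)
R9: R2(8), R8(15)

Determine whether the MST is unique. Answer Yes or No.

No

Kruskal's algorithm — process edges by increasing weight (ties by edge label):
R2-R9 (8): add. Components now {R7} {R5} {R2,R9} {R8} {R1}
R1-R5 (12): add. Components now {R7} {R1,R5} {R2,R9} {R8}
R1-R8 (14): add. Components now {R7} {R1,R5,R8} {R2,R9}
R5-R8 (14): skip — R5 and R8 already connected.
R8-R9 (15): add. Components now {R7} {R1,R2,R5,R8,R9}
R1-R2 (16): skip — R1 and R2 already connected.
R5-R7 (17): add. Components now {R1,R2,R5,R7,R8,R9}
Non-tree edge R5-R8 has weight 14, equal to the heaviest edge on its tree cycle — swapping gives another MST of the same weight. Not unique.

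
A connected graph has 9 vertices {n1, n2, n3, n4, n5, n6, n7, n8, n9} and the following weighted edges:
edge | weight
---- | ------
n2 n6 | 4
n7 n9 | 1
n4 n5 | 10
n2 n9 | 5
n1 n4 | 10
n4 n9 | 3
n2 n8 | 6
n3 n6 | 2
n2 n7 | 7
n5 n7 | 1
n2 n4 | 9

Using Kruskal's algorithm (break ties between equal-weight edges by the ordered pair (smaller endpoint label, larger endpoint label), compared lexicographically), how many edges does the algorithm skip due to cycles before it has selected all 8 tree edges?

Sort edges by weight, then run Kruskal:
n5 n7 (1): add — endpoints in different components.
n7 n9 (1): add — endpoints in different components.
n3 n6 (2): add — endpoints in different components.
n4 n9 (3): add — endpoints in different components.
n2 n6 (4): add — endpoints in different components.
n2 n9 (5): add — endpoints in different components.
n2 n8 (6): add — endpoints in different components.
n2 n7 (7): skip — n2 and n7 already connected.
n2 n4 (9): skip — n4 and n2 already connected.
n1 n4 (10): add — endpoints in different components.
Edges rejected before the tree was complete: 2.

2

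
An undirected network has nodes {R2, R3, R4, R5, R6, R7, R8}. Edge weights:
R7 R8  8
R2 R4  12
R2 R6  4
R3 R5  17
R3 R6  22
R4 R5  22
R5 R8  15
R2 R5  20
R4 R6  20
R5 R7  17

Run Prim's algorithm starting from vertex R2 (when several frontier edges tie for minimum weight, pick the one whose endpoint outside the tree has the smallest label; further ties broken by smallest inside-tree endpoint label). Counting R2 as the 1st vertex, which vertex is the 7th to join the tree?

Prim, starting at R2.
Step 1: frontier [R2 R6 4, R2 R4 12, R2 R5 20] → take R2 R6 (4); add R6.
Step 2: frontier [R2 R4 12, R2 R5 20, R4 R6 20, R3 R6 22] → take R2 R4 (12); add R4.
Step 3: frontier [R2 R5 20, R4 R5 22, R3 R6 22] → take R2 R5 (20); add R5.
Step 4: frontier [R5 R8 15, R3 R5 17, R5 R7 17, R3 R6 22] → take R5 R8 (15); add R8.
Step 5: frontier [R3 R5 17, R5 R7 17, R3 R6 22, R7 R8 8] → take R7 R8 (8); add R7.
Step 6: frontier [R3 R5 17, R3 R6 22] → take R3 R5 (17); add R3.
Vertex order: R2, R6, R4, R5, R8, R7, R3. The 7th vertex is R3.

R3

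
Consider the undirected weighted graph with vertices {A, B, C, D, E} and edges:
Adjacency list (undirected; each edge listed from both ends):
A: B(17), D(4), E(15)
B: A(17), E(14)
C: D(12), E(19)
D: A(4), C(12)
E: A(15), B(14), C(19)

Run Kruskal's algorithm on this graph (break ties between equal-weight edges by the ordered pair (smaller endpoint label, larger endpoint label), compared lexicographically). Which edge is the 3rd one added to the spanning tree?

Kruskal's algorithm — process edges by increasing weight (ties by edge label):
A–D (4): add — endpoints in different components.
C–D (12): add — endpoints in different components.
B–E (14): add — endpoints in different components.
A–E (15): add — endpoints in different components.
The 3rd edge added is B–E.

B-E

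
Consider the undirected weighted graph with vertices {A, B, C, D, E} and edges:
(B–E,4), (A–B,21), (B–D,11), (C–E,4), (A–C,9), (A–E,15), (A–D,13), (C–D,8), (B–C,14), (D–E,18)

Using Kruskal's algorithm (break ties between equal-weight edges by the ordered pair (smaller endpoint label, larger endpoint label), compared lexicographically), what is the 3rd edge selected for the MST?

C-D

Kruskal's algorithm — process edges by increasing weight (ties by edge label):
B–E (4): add. Components now {A} {B,E} {C} {D}
C–E (4): add. Components now {A} {B,C,E} {D}
C–D (8): add. Components now {A} {B,C,D,E}
A–C (9): add. Components now {A,B,C,D,E}
The 3rd edge added is C–D.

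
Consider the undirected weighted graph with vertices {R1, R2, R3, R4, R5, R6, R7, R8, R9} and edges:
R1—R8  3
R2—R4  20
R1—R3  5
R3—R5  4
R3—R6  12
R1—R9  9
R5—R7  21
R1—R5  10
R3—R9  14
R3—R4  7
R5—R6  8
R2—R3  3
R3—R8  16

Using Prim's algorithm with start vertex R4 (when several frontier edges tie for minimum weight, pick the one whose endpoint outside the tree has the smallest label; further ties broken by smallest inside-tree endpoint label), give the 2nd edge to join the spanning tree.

Prim, starting at R4.
Step 1: cheapest edge leaving the tree is R3—R4 (7); add R3.
Step 2: cheapest edge leaving the tree is R2—R3 (3); add R2.
Step 3: cheapest edge leaving the tree is R3—R5 (4); add R5.
Step 4: cheapest edge leaving the tree is R1—R3 (5); add R1.
Step 5: cheapest edge leaving the tree is R1—R8 (3); add R8.
Step 6: cheapest edge leaving the tree is R5—R6 (8); add R6.
Step 7: cheapest edge leaving the tree is R1—R9 (9); add R9.
Step 8: cheapest edge leaving the tree is R5—R7 (21); add R7.
The 2nd edge added is R2—R3.

R2-R3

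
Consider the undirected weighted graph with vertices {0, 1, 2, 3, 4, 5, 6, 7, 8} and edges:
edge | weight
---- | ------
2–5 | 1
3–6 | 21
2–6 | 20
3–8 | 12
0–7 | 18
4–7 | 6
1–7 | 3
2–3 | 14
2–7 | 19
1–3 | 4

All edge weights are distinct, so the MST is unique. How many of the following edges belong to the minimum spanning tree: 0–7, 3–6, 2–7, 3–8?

Kruskal's algorithm — process edges by increasing weight (ties by edge label):
2–5 (1): add — endpoints in different components.
1–7 (3): add — endpoints in different components.
1–3 (4): add — endpoints in different components.
4–7 (6): add — endpoints in different components.
3–8 (12): add — endpoints in different components.
2–3 (14): add — endpoints in different components.
0–7 (18): add — endpoints in different components.
2–7 (19): skip — 2 and 7 already connected.
2–6 (20): add — endpoints in different components.
MST edge set: {2–5, 1–7, 1–3, 4–7, 3–8, 2–3, 0–7, 2–6}.
Of the listed edges, {0–7, 3–8} are in the MST → 2.

2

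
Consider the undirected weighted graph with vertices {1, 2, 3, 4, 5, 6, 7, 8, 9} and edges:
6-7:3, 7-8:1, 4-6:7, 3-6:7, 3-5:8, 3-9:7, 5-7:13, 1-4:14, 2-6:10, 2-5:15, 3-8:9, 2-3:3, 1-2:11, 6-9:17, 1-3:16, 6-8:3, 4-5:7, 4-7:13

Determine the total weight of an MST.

Sort edges by weight, then run Kruskal:
7-8 (1): add — endpoints in different components.
2-3 (3): add — endpoints in different components.
6-7 (3): add — endpoints in different components.
6-8 (3): skip — 6 and 8 already connected.
3-6 (7): add — endpoints in different components.
3-9 (7): add — endpoints in different components.
4-5 (7): add — endpoints in different components.
4-6 (7): add — endpoints in different components.
3-5 (8): skip — 3 and 5 already connected.
3-8 (9): skip — 3 and 8 already connected.
2-6 (10): skip — 2 and 6 already connected.
1-2 (11): add — endpoints in different components.
MST edges: 7-8, 2-3, 6-7, 3-6, 3-9, 4-5, 4-6, 1-2; total weight 1+3+3+7+7+7+7+11 = 46.

46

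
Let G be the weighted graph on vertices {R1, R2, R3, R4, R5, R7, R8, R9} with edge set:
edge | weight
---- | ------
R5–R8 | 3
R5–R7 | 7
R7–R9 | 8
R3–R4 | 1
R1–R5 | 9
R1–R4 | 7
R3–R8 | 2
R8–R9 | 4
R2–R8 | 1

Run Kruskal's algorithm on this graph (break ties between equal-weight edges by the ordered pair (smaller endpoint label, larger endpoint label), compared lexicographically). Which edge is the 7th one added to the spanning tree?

Kruskal's algorithm — process edges by increasing weight (ties by edge label):
R2–R8 (1): add — endpoints in different components.
R3–R4 (1): add — endpoints in different components.
R3–R8 (2): add — endpoints in different components.
R5–R8 (3): add — endpoints in different components.
R8–R9 (4): add — endpoints in different components.
R1–R4 (7): add — endpoints in different components.
R5–R7 (7): add — endpoints in different components.
The 7th edge added is R5–R7.

R5-R7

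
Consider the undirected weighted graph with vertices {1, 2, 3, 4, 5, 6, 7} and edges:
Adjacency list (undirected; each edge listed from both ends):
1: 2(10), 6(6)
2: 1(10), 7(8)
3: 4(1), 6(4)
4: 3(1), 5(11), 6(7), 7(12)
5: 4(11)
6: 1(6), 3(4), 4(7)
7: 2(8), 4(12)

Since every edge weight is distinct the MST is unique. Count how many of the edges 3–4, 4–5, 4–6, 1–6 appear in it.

Kruskal's algorithm — process edges by increasing weight (ties by edge label):
3–4 (1): add — endpoints in different components.
3–6 (4): add — endpoints in different components.
1–6 (6): add — endpoints in different components.
4–6 (7): skip — 4 and 6 already connected.
2–7 (8): add — endpoints in different components.
1–2 (10): add — endpoints in different components.
4–5 (11): add — endpoints in different components.
MST edge set: {3–4, 3–6, 1–6, 2–7, 1–2, 4–5}.
Of the listed edges, {3–4, 4–5, 1–6} are in the MST → 3.

3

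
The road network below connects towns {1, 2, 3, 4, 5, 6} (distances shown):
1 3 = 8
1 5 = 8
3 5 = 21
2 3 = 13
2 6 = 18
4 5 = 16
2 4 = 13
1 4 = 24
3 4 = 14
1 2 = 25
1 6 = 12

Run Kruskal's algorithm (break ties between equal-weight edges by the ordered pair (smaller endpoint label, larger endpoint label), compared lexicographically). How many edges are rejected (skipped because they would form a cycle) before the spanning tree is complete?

0

Kruskal: consider edges lightest-first.
1 3 (8): add — endpoints in different components.
1 5 (8): add — endpoints in different components.
1 6 (12): add — endpoints in different components.
2 3 (13): add — endpoints in different components.
2 4 (13): add — endpoints in different components.
Edges rejected before the tree was complete: 0.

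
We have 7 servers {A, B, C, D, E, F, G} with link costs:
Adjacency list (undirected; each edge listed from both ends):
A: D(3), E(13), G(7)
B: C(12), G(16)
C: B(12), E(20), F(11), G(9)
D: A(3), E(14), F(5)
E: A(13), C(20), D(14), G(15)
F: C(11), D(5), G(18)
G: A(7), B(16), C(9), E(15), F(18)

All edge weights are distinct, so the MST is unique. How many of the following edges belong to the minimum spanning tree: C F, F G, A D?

1

Kruskal's algorithm — process edges by increasing weight (ties by edge label):
A D (3): add — endpoints in different components.
D F (5): add — endpoints in different components.
A G (7): add — endpoints in different components.
C G (9): add — endpoints in different components.
C F (11): skip — C and F already connected.
B C (12): add — endpoints in different components.
A E (13): add — endpoints in different components.
MST edge set: {A D, D F, A G, C G, B C, A E}.
Of the listed edges, {A D} are in the MST → 1.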